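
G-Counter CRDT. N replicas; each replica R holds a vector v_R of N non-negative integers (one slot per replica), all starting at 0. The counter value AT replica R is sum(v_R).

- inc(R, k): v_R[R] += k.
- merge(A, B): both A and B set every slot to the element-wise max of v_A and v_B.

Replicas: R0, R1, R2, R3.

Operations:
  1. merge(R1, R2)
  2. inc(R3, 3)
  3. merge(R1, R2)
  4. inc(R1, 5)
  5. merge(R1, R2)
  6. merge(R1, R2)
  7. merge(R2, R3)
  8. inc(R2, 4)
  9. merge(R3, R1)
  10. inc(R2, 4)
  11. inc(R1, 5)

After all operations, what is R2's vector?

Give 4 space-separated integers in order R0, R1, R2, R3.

Answer: 0 5 8 3

Derivation:
Op 1: merge R1<->R2 -> R1=(0,0,0,0) R2=(0,0,0,0)
Op 2: inc R3 by 3 -> R3=(0,0,0,3) value=3
Op 3: merge R1<->R2 -> R1=(0,0,0,0) R2=(0,0,0,0)
Op 4: inc R1 by 5 -> R1=(0,5,0,0) value=5
Op 5: merge R1<->R2 -> R1=(0,5,0,0) R2=(0,5,0,0)
Op 6: merge R1<->R2 -> R1=(0,5,0,0) R2=(0,5,0,0)
Op 7: merge R2<->R3 -> R2=(0,5,0,3) R3=(0,5,0,3)
Op 8: inc R2 by 4 -> R2=(0,5,4,3) value=12
Op 9: merge R3<->R1 -> R3=(0,5,0,3) R1=(0,5,0,3)
Op 10: inc R2 by 4 -> R2=(0,5,8,3) value=16
Op 11: inc R1 by 5 -> R1=(0,10,0,3) value=13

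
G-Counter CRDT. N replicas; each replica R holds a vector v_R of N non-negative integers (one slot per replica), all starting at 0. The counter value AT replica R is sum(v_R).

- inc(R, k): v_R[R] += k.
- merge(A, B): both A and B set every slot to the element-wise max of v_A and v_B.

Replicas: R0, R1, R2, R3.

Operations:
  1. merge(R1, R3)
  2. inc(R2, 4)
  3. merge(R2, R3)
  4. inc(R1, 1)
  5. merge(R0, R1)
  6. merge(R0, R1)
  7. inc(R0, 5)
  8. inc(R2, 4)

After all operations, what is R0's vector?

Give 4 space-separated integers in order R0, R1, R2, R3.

Answer: 5 1 0 0

Derivation:
Op 1: merge R1<->R3 -> R1=(0,0,0,0) R3=(0,0,0,0)
Op 2: inc R2 by 4 -> R2=(0,0,4,0) value=4
Op 3: merge R2<->R3 -> R2=(0,0,4,0) R3=(0,0,4,0)
Op 4: inc R1 by 1 -> R1=(0,1,0,0) value=1
Op 5: merge R0<->R1 -> R0=(0,1,0,0) R1=(0,1,0,0)
Op 6: merge R0<->R1 -> R0=(0,1,0,0) R1=(0,1,0,0)
Op 7: inc R0 by 5 -> R0=(5,1,0,0) value=6
Op 8: inc R2 by 4 -> R2=(0,0,8,0) value=8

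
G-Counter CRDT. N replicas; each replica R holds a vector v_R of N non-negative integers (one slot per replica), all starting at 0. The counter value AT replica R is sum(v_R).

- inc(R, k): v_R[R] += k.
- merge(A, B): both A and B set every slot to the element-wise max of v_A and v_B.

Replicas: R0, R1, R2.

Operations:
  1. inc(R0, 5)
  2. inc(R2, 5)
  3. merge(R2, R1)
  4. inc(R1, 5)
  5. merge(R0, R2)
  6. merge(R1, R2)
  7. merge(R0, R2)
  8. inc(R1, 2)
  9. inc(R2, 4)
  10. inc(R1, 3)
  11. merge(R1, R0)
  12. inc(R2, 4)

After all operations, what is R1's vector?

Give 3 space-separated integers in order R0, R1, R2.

Answer: 5 10 5

Derivation:
Op 1: inc R0 by 5 -> R0=(5,0,0) value=5
Op 2: inc R2 by 5 -> R2=(0,0,5) value=5
Op 3: merge R2<->R1 -> R2=(0,0,5) R1=(0,0,5)
Op 4: inc R1 by 5 -> R1=(0,5,5) value=10
Op 5: merge R0<->R2 -> R0=(5,0,5) R2=(5,0,5)
Op 6: merge R1<->R2 -> R1=(5,5,5) R2=(5,5,5)
Op 7: merge R0<->R2 -> R0=(5,5,5) R2=(5,5,5)
Op 8: inc R1 by 2 -> R1=(5,7,5) value=17
Op 9: inc R2 by 4 -> R2=(5,5,9) value=19
Op 10: inc R1 by 3 -> R1=(5,10,5) value=20
Op 11: merge R1<->R0 -> R1=(5,10,5) R0=(5,10,5)
Op 12: inc R2 by 4 -> R2=(5,5,13) value=23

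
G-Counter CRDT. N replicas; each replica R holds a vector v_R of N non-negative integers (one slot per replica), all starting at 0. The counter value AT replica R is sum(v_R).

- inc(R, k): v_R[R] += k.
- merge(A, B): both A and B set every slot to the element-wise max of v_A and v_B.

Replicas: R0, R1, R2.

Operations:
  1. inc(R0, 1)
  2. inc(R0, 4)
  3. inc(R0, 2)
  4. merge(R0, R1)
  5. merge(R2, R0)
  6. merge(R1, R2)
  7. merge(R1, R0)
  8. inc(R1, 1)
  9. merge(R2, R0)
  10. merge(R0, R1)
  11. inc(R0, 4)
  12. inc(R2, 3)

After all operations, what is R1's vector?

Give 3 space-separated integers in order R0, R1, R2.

Answer: 7 1 0

Derivation:
Op 1: inc R0 by 1 -> R0=(1,0,0) value=1
Op 2: inc R0 by 4 -> R0=(5,0,0) value=5
Op 3: inc R0 by 2 -> R0=(7,0,0) value=7
Op 4: merge R0<->R1 -> R0=(7,0,0) R1=(7,0,0)
Op 5: merge R2<->R0 -> R2=(7,0,0) R0=(7,0,0)
Op 6: merge R1<->R2 -> R1=(7,0,0) R2=(7,0,0)
Op 7: merge R1<->R0 -> R1=(7,0,0) R0=(7,0,0)
Op 8: inc R1 by 1 -> R1=(7,1,0) value=8
Op 9: merge R2<->R0 -> R2=(7,0,0) R0=(7,0,0)
Op 10: merge R0<->R1 -> R0=(7,1,0) R1=(7,1,0)
Op 11: inc R0 by 4 -> R0=(11,1,0) value=12
Op 12: inc R2 by 3 -> R2=(7,0,3) value=10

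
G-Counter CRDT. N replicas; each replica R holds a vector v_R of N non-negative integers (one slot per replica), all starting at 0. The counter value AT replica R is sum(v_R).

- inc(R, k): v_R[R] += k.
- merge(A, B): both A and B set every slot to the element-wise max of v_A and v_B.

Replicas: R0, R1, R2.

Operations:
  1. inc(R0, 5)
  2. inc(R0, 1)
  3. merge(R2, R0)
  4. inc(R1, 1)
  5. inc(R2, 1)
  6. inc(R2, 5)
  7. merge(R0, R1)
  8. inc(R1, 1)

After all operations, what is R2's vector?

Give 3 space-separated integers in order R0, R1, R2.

Answer: 6 0 6

Derivation:
Op 1: inc R0 by 5 -> R0=(5,0,0) value=5
Op 2: inc R0 by 1 -> R0=(6,0,0) value=6
Op 3: merge R2<->R0 -> R2=(6,0,0) R0=(6,0,0)
Op 4: inc R1 by 1 -> R1=(0,1,0) value=1
Op 5: inc R2 by 1 -> R2=(6,0,1) value=7
Op 6: inc R2 by 5 -> R2=(6,0,6) value=12
Op 7: merge R0<->R1 -> R0=(6,1,0) R1=(6,1,0)
Op 8: inc R1 by 1 -> R1=(6,2,0) value=8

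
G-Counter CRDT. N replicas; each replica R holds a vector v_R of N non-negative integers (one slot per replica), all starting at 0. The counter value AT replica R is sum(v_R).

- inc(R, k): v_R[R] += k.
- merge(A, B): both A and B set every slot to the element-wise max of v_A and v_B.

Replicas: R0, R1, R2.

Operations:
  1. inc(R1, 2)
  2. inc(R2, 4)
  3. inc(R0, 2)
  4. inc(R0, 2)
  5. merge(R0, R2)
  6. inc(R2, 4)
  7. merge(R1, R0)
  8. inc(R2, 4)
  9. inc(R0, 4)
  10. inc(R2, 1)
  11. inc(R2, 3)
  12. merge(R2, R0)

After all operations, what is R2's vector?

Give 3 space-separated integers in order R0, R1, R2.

Answer: 8 2 16

Derivation:
Op 1: inc R1 by 2 -> R1=(0,2,0) value=2
Op 2: inc R2 by 4 -> R2=(0,0,4) value=4
Op 3: inc R0 by 2 -> R0=(2,0,0) value=2
Op 4: inc R0 by 2 -> R0=(4,0,0) value=4
Op 5: merge R0<->R2 -> R0=(4,0,4) R2=(4,0,4)
Op 6: inc R2 by 4 -> R2=(4,0,8) value=12
Op 7: merge R1<->R0 -> R1=(4,2,4) R0=(4,2,4)
Op 8: inc R2 by 4 -> R2=(4,0,12) value=16
Op 9: inc R0 by 4 -> R0=(8,2,4) value=14
Op 10: inc R2 by 1 -> R2=(4,0,13) value=17
Op 11: inc R2 by 3 -> R2=(4,0,16) value=20
Op 12: merge R2<->R0 -> R2=(8,2,16) R0=(8,2,16)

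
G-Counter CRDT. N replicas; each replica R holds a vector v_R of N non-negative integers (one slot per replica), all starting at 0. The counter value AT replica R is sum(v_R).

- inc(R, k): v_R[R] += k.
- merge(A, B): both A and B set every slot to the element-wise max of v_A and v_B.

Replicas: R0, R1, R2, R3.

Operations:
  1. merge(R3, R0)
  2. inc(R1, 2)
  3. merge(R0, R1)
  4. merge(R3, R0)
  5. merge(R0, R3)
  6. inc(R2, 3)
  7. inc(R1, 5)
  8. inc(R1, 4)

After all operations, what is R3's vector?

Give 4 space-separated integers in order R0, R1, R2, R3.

Answer: 0 2 0 0

Derivation:
Op 1: merge R3<->R0 -> R3=(0,0,0,0) R0=(0,0,0,0)
Op 2: inc R1 by 2 -> R1=(0,2,0,0) value=2
Op 3: merge R0<->R1 -> R0=(0,2,0,0) R1=(0,2,0,0)
Op 4: merge R3<->R0 -> R3=(0,2,0,0) R0=(0,2,0,0)
Op 5: merge R0<->R3 -> R0=(0,2,0,0) R3=(0,2,0,0)
Op 6: inc R2 by 3 -> R2=(0,0,3,0) value=3
Op 7: inc R1 by 5 -> R1=(0,7,0,0) value=7
Op 8: inc R1 by 4 -> R1=(0,11,0,0) value=11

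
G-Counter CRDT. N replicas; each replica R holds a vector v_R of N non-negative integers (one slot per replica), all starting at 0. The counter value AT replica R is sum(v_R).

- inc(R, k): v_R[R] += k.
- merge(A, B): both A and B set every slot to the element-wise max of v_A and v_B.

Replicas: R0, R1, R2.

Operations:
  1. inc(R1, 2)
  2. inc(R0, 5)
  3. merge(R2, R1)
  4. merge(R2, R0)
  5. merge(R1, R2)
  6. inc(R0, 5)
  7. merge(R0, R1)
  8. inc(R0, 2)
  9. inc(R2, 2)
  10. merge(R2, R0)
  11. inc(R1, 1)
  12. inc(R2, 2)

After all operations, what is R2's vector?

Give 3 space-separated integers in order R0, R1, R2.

Answer: 12 2 4

Derivation:
Op 1: inc R1 by 2 -> R1=(0,2,0) value=2
Op 2: inc R0 by 5 -> R0=(5,0,0) value=5
Op 3: merge R2<->R1 -> R2=(0,2,0) R1=(0,2,0)
Op 4: merge R2<->R0 -> R2=(5,2,0) R0=(5,2,0)
Op 5: merge R1<->R2 -> R1=(5,2,0) R2=(5,2,0)
Op 6: inc R0 by 5 -> R0=(10,2,0) value=12
Op 7: merge R0<->R1 -> R0=(10,2,0) R1=(10,2,0)
Op 8: inc R0 by 2 -> R0=(12,2,0) value=14
Op 9: inc R2 by 2 -> R2=(5,2,2) value=9
Op 10: merge R2<->R0 -> R2=(12,2,2) R0=(12,2,2)
Op 11: inc R1 by 1 -> R1=(10,3,0) value=13
Op 12: inc R2 by 2 -> R2=(12,2,4) value=18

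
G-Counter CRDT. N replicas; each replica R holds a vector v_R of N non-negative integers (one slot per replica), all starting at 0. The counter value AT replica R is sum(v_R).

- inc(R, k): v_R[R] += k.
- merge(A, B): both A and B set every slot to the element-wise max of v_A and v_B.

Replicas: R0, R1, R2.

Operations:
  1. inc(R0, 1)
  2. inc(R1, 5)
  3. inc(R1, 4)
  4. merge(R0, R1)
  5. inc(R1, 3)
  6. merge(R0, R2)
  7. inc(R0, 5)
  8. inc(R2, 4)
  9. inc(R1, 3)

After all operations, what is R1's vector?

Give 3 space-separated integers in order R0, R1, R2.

Op 1: inc R0 by 1 -> R0=(1,0,0) value=1
Op 2: inc R1 by 5 -> R1=(0,5,0) value=5
Op 3: inc R1 by 4 -> R1=(0,9,0) value=9
Op 4: merge R0<->R1 -> R0=(1,9,0) R1=(1,9,0)
Op 5: inc R1 by 3 -> R1=(1,12,0) value=13
Op 6: merge R0<->R2 -> R0=(1,9,0) R2=(1,9,0)
Op 7: inc R0 by 5 -> R0=(6,9,0) value=15
Op 8: inc R2 by 4 -> R2=(1,9,4) value=14
Op 9: inc R1 by 3 -> R1=(1,15,0) value=16

Answer: 1 15 0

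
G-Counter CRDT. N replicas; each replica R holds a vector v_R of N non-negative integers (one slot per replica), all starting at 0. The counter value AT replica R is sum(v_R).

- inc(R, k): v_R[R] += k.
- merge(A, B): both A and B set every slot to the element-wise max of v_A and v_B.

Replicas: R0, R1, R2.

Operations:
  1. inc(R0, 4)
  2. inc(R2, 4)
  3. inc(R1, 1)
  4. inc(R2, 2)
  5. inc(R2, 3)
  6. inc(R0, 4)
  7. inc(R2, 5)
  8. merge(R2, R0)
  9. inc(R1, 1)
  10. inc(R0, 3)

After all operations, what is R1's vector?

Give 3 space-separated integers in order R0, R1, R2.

Answer: 0 2 0

Derivation:
Op 1: inc R0 by 4 -> R0=(4,0,0) value=4
Op 2: inc R2 by 4 -> R2=(0,0,4) value=4
Op 3: inc R1 by 1 -> R1=(0,1,0) value=1
Op 4: inc R2 by 2 -> R2=(0,0,6) value=6
Op 5: inc R2 by 3 -> R2=(0,0,9) value=9
Op 6: inc R0 by 4 -> R0=(8,0,0) value=8
Op 7: inc R2 by 5 -> R2=(0,0,14) value=14
Op 8: merge R2<->R0 -> R2=(8,0,14) R0=(8,0,14)
Op 9: inc R1 by 1 -> R1=(0,2,0) value=2
Op 10: inc R0 by 3 -> R0=(11,0,14) value=25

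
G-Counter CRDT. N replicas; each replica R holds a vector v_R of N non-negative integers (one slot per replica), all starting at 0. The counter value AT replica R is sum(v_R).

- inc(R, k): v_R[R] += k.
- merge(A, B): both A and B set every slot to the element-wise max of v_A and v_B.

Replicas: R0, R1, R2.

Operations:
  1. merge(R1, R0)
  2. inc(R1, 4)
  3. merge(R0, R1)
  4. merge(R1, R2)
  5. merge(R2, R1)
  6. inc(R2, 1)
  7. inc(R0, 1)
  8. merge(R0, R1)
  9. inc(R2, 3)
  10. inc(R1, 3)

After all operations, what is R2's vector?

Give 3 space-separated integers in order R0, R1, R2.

Answer: 0 4 4

Derivation:
Op 1: merge R1<->R0 -> R1=(0,0,0) R0=(0,0,0)
Op 2: inc R1 by 4 -> R1=(0,4,0) value=4
Op 3: merge R0<->R1 -> R0=(0,4,0) R1=(0,4,0)
Op 4: merge R1<->R2 -> R1=(0,4,0) R2=(0,4,0)
Op 5: merge R2<->R1 -> R2=(0,4,0) R1=(0,4,0)
Op 6: inc R2 by 1 -> R2=(0,4,1) value=5
Op 7: inc R0 by 1 -> R0=(1,4,0) value=5
Op 8: merge R0<->R1 -> R0=(1,4,0) R1=(1,4,0)
Op 9: inc R2 by 3 -> R2=(0,4,4) value=8
Op 10: inc R1 by 3 -> R1=(1,7,0) value=8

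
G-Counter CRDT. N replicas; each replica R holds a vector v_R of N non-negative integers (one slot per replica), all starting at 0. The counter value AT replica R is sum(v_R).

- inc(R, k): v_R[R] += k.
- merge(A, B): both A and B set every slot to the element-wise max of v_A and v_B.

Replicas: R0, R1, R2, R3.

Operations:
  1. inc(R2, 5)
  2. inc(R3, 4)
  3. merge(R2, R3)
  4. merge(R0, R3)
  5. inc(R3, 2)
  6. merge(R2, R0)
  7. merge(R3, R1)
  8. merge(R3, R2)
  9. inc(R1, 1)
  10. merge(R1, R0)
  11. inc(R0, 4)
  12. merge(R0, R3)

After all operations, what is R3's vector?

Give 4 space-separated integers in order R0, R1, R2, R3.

Answer: 4 1 5 6

Derivation:
Op 1: inc R2 by 5 -> R2=(0,0,5,0) value=5
Op 2: inc R3 by 4 -> R3=(0,0,0,4) value=4
Op 3: merge R2<->R3 -> R2=(0,0,5,4) R3=(0,0,5,4)
Op 4: merge R0<->R3 -> R0=(0,0,5,4) R3=(0,0,5,4)
Op 5: inc R3 by 2 -> R3=(0,0,5,6) value=11
Op 6: merge R2<->R0 -> R2=(0,0,5,4) R0=(0,0,5,4)
Op 7: merge R3<->R1 -> R3=(0,0,5,6) R1=(0,0,5,6)
Op 8: merge R3<->R2 -> R3=(0,0,5,6) R2=(0,0,5,6)
Op 9: inc R1 by 1 -> R1=(0,1,5,6) value=12
Op 10: merge R1<->R0 -> R1=(0,1,5,6) R0=(0,1,5,6)
Op 11: inc R0 by 4 -> R0=(4,1,5,6) value=16
Op 12: merge R0<->R3 -> R0=(4,1,5,6) R3=(4,1,5,6)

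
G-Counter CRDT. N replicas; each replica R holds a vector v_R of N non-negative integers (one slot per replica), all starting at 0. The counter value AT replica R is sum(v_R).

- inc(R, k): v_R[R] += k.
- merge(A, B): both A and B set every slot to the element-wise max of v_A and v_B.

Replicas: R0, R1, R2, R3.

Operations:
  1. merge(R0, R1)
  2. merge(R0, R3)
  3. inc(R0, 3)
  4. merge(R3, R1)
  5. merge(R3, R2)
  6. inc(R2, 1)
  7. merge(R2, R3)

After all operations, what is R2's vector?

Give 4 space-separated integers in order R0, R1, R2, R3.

Answer: 0 0 1 0

Derivation:
Op 1: merge R0<->R1 -> R0=(0,0,0,0) R1=(0,0,0,0)
Op 2: merge R0<->R3 -> R0=(0,0,0,0) R3=(0,0,0,0)
Op 3: inc R0 by 3 -> R0=(3,0,0,0) value=3
Op 4: merge R3<->R1 -> R3=(0,0,0,0) R1=(0,0,0,0)
Op 5: merge R3<->R2 -> R3=(0,0,0,0) R2=(0,0,0,0)
Op 6: inc R2 by 1 -> R2=(0,0,1,0) value=1
Op 7: merge R2<->R3 -> R2=(0,0,1,0) R3=(0,0,1,0)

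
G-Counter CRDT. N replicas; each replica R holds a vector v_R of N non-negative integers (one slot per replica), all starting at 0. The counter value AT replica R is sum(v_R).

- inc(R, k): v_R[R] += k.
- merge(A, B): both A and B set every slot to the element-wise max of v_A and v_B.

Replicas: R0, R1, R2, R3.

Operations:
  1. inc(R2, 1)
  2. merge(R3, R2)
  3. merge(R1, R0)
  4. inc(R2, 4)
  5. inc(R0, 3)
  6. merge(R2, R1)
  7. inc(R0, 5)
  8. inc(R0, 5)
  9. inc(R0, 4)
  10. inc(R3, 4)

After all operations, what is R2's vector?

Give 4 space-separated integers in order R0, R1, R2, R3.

Op 1: inc R2 by 1 -> R2=(0,0,1,0) value=1
Op 2: merge R3<->R2 -> R3=(0,0,1,0) R2=(0,0,1,0)
Op 3: merge R1<->R0 -> R1=(0,0,0,0) R0=(0,0,0,0)
Op 4: inc R2 by 4 -> R2=(0,0,5,0) value=5
Op 5: inc R0 by 3 -> R0=(3,0,0,0) value=3
Op 6: merge R2<->R1 -> R2=(0,0,5,0) R1=(0,0,5,0)
Op 7: inc R0 by 5 -> R0=(8,0,0,0) value=8
Op 8: inc R0 by 5 -> R0=(13,0,0,0) value=13
Op 9: inc R0 by 4 -> R0=(17,0,0,0) value=17
Op 10: inc R3 by 4 -> R3=(0,0,1,4) value=5

Answer: 0 0 5 0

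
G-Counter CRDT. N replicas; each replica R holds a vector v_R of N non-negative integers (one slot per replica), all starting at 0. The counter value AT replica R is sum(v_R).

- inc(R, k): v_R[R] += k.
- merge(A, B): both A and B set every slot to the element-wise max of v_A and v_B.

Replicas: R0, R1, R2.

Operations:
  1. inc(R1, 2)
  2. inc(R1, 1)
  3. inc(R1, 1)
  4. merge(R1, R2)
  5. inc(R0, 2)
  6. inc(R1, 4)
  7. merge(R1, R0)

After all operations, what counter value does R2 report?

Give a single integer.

Op 1: inc R1 by 2 -> R1=(0,2,0) value=2
Op 2: inc R1 by 1 -> R1=(0,3,0) value=3
Op 3: inc R1 by 1 -> R1=(0,4,0) value=4
Op 4: merge R1<->R2 -> R1=(0,4,0) R2=(0,4,0)
Op 5: inc R0 by 2 -> R0=(2,0,0) value=2
Op 6: inc R1 by 4 -> R1=(0,8,0) value=8
Op 7: merge R1<->R0 -> R1=(2,8,0) R0=(2,8,0)

Answer: 4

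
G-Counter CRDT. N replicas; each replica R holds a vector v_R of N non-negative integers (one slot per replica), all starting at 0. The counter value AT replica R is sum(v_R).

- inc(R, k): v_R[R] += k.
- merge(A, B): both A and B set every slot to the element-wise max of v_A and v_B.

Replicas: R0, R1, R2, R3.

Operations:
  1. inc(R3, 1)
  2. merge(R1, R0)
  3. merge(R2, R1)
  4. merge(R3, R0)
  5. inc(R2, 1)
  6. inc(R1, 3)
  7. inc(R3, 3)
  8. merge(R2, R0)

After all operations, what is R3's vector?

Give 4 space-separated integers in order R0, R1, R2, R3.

Answer: 0 0 0 4

Derivation:
Op 1: inc R3 by 1 -> R3=(0,0,0,1) value=1
Op 2: merge R1<->R0 -> R1=(0,0,0,0) R0=(0,0,0,0)
Op 3: merge R2<->R1 -> R2=(0,0,0,0) R1=(0,0,0,0)
Op 4: merge R3<->R0 -> R3=(0,0,0,1) R0=(0,0,0,1)
Op 5: inc R2 by 1 -> R2=(0,0,1,0) value=1
Op 6: inc R1 by 3 -> R1=(0,3,0,0) value=3
Op 7: inc R3 by 3 -> R3=(0,0,0,4) value=4
Op 8: merge R2<->R0 -> R2=(0,0,1,1) R0=(0,0,1,1)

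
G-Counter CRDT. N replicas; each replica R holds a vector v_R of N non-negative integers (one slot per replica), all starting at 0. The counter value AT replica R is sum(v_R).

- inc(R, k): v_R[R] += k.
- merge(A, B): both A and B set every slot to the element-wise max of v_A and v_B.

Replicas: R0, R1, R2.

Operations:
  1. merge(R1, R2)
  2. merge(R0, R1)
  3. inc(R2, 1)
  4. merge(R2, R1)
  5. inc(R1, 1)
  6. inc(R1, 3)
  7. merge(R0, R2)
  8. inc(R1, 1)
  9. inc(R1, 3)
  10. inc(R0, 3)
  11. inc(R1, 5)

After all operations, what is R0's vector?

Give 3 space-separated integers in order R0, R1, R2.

Op 1: merge R1<->R2 -> R1=(0,0,0) R2=(0,0,0)
Op 2: merge R0<->R1 -> R0=(0,0,0) R1=(0,0,0)
Op 3: inc R2 by 1 -> R2=(0,0,1) value=1
Op 4: merge R2<->R1 -> R2=(0,0,1) R1=(0,0,1)
Op 5: inc R1 by 1 -> R1=(0,1,1) value=2
Op 6: inc R1 by 3 -> R1=(0,4,1) value=5
Op 7: merge R0<->R2 -> R0=(0,0,1) R2=(0,0,1)
Op 8: inc R1 by 1 -> R1=(0,5,1) value=6
Op 9: inc R1 by 3 -> R1=(0,8,1) value=9
Op 10: inc R0 by 3 -> R0=(3,0,1) value=4
Op 11: inc R1 by 5 -> R1=(0,13,1) value=14

Answer: 3 0 1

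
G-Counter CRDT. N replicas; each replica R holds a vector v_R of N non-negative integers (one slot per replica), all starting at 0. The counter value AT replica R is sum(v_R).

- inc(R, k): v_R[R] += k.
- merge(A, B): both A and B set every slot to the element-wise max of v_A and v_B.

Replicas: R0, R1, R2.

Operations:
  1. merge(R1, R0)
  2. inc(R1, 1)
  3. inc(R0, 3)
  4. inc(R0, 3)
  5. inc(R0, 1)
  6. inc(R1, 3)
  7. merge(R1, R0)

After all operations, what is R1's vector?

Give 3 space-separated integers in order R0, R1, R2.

Op 1: merge R1<->R0 -> R1=(0,0,0) R0=(0,0,0)
Op 2: inc R1 by 1 -> R1=(0,1,0) value=1
Op 3: inc R0 by 3 -> R0=(3,0,0) value=3
Op 4: inc R0 by 3 -> R0=(6,0,0) value=6
Op 5: inc R0 by 1 -> R0=(7,0,0) value=7
Op 6: inc R1 by 3 -> R1=(0,4,0) value=4
Op 7: merge R1<->R0 -> R1=(7,4,0) R0=(7,4,0)

Answer: 7 4 0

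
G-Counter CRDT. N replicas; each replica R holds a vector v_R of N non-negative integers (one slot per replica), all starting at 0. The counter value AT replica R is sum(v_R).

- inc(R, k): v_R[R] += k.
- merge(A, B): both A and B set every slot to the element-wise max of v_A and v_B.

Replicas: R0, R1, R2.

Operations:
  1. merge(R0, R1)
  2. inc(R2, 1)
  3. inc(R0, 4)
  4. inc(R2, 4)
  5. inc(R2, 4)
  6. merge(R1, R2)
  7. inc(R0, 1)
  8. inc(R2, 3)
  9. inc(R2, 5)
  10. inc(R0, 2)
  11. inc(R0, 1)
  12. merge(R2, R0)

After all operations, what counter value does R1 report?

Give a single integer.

Op 1: merge R0<->R1 -> R0=(0,0,0) R1=(0,0,0)
Op 2: inc R2 by 1 -> R2=(0,0,1) value=1
Op 3: inc R0 by 4 -> R0=(4,0,0) value=4
Op 4: inc R2 by 4 -> R2=(0,0,5) value=5
Op 5: inc R2 by 4 -> R2=(0,0,9) value=9
Op 6: merge R1<->R2 -> R1=(0,0,9) R2=(0,0,9)
Op 7: inc R0 by 1 -> R0=(5,0,0) value=5
Op 8: inc R2 by 3 -> R2=(0,0,12) value=12
Op 9: inc R2 by 5 -> R2=(0,0,17) value=17
Op 10: inc R0 by 2 -> R0=(7,0,0) value=7
Op 11: inc R0 by 1 -> R0=(8,0,0) value=8
Op 12: merge R2<->R0 -> R2=(8,0,17) R0=(8,0,17)

Answer: 9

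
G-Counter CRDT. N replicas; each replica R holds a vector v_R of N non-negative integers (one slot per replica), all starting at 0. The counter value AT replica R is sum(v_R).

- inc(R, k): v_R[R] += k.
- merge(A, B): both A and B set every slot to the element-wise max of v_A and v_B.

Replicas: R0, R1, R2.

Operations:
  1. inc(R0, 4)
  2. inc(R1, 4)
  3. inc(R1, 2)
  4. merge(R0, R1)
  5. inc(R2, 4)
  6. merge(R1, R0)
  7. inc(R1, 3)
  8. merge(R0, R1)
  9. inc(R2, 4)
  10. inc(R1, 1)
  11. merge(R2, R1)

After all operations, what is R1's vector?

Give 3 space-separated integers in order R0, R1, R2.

Answer: 4 10 8

Derivation:
Op 1: inc R0 by 4 -> R0=(4,0,0) value=4
Op 2: inc R1 by 4 -> R1=(0,4,0) value=4
Op 3: inc R1 by 2 -> R1=(0,6,0) value=6
Op 4: merge R0<->R1 -> R0=(4,6,0) R1=(4,6,0)
Op 5: inc R2 by 4 -> R2=(0,0,4) value=4
Op 6: merge R1<->R0 -> R1=(4,6,0) R0=(4,6,0)
Op 7: inc R1 by 3 -> R1=(4,9,0) value=13
Op 8: merge R0<->R1 -> R0=(4,9,0) R1=(4,9,0)
Op 9: inc R2 by 4 -> R2=(0,0,8) value=8
Op 10: inc R1 by 1 -> R1=(4,10,0) value=14
Op 11: merge R2<->R1 -> R2=(4,10,8) R1=(4,10,8)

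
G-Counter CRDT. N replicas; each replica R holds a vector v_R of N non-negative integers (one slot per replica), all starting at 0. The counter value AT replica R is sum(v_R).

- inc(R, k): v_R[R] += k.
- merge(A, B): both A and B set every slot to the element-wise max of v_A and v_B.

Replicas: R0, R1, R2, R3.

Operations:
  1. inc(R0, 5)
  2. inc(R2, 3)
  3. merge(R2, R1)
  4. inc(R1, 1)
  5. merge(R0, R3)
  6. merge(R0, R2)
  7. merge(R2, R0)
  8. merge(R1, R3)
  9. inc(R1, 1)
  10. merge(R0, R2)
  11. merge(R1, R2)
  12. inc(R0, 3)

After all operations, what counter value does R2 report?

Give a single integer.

Answer: 10

Derivation:
Op 1: inc R0 by 5 -> R0=(5,0,0,0) value=5
Op 2: inc R2 by 3 -> R2=(0,0,3,0) value=3
Op 3: merge R2<->R1 -> R2=(0,0,3,0) R1=(0,0,3,0)
Op 4: inc R1 by 1 -> R1=(0,1,3,0) value=4
Op 5: merge R0<->R3 -> R0=(5,0,0,0) R3=(5,0,0,0)
Op 6: merge R0<->R2 -> R0=(5,0,3,0) R2=(5,0,3,0)
Op 7: merge R2<->R0 -> R2=(5,0,3,0) R0=(5,0,3,0)
Op 8: merge R1<->R3 -> R1=(5,1,3,0) R3=(5,1,3,0)
Op 9: inc R1 by 1 -> R1=(5,2,3,0) value=10
Op 10: merge R0<->R2 -> R0=(5,0,3,0) R2=(5,0,3,0)
Op 11: merge R1<->R2 -> R1=(5,2,3,0) R2=(5,2,3,0)
Op 12: inc R0 by 3 -> R0=(8,0,3,0) value=11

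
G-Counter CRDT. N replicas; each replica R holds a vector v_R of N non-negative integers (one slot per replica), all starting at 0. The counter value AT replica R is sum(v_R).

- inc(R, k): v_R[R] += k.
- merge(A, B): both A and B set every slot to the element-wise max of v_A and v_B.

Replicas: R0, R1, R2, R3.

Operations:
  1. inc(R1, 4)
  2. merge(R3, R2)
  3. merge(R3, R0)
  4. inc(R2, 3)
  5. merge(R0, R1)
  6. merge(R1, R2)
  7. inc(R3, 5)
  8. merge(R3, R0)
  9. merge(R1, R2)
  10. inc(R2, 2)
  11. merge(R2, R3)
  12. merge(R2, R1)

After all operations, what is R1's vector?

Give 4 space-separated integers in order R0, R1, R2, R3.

Answer: 0 4 5 5

Derivation:
Op 1: inc R1 by 4 -> R1=(0,4,0,0) value=4
Op 2: merge R3<->R2 -> R3=(0,0,0,0) R2=(0,0,0,0)
Op 3: merge R3<->R0 -> R3=(0,0,0,0) R0=(0,0,0,0)
Op 4: inc R2 by 3 -> R2=(0,0,3,0) value=3
Op 5: merge R0<->R1 -> R0=(0,4,0,0) R1=(0,4,0,0)
Op 6: merge R1<->R2 -> R1=(0,4,3,0) R2=(0,4,3,0)
Op 7: inc R3 by 5 -> R3=(0,0,0,5) value=5
Op 8: merge R3<->R0 -> R3=(0,4,0,5) R0=(0,4,0,5)
Op 9: merge R1<->R2 -> R1=(0,4,3,0) R2=(0,4,3,0)
Op 10: inc R2 by 2 -> R2=(0,4,5,0) value=9
Op 11: merge R2<->R3 -> R2=(0,4,5,5) R3=(0,4,5,5)
Op 12: merge R2<->R1 -> R2=(0,4,5,5) R1=(0,4,5,5)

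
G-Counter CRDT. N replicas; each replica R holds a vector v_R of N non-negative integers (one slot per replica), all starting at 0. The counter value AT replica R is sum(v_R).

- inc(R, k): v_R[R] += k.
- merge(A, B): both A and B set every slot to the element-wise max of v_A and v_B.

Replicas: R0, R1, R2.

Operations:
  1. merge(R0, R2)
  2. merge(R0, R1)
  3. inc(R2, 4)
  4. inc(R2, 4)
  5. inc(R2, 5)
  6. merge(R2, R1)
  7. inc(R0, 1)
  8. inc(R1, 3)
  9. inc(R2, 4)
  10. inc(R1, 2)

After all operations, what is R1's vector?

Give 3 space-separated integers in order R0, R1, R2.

Op 1: merge R0<->R2 -> R0=(0,0,0) R2=(0,0,0)
Op 2: merge R0<->R1 -> R0=(0,0,0) R1=(0,0,0)
Op 3: inc R2 by 4 -> R2=(0,0,4) value=4
Op 4: inc R2 by 4 -> R2=(0,0,8) value=8
Op 5: inc R2 by 5 -> R2=(0,0,13) value=13
Op 6: merge R2<->R1 -> R2=(0,0,13) R1=(0,0,13)
Op 7: inc R0 by 1 -> R0=(1,0,0) value=1
Op 8: inc R1 by 3 -> R1=(0,3,13) value=16
Op 9: inc R2 by 4 -> R2=(0,0,17) value=17
Op 10: inc R1 by 2 -> R1=(0,5,13) value=18

Answer: 0 5 13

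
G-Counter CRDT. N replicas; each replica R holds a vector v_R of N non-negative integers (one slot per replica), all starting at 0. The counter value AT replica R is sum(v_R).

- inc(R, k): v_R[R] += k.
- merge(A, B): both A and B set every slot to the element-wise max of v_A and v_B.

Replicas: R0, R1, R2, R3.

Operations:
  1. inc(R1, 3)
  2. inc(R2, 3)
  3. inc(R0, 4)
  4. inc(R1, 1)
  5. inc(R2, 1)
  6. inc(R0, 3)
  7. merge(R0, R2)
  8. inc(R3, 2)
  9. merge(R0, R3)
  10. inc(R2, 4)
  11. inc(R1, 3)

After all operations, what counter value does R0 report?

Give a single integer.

Answer: 13

Derivation:
Op 1: inc R1 by 3 -> R1=(0,3,0,0) value=3
Op 2: inc R2 by 3 -> R2=(0,0,3,0) value=3
Op 3: inc R0 by 4 -> R0=(4,0,0,0) value=4
Op 4: inc R1 by 1 -> R1=(0,4,0,0) value=4
Op 5: inc R2 by 1 -> R2=(0,0,4,0) value=4
Op 6: inc R0 by 3 -> R0=(7,0,0,0) value=7
Op 7: merge R0<->R2 -> R0=(7,0,4,0) R2=(7,0,4,0)
Op 8: inc R3 by 2 -> R3=(0,0,0,2) value=2
Op 9: merge R0<->R3 -> R0=(7,0,4,2) R3=(7,0,4,2)
Op 10: inc R2 by 4 -> R2=(7,0,8,0) value=15
Op 11: inc R1 by 3 -> R1=(0,7,0,0) value=7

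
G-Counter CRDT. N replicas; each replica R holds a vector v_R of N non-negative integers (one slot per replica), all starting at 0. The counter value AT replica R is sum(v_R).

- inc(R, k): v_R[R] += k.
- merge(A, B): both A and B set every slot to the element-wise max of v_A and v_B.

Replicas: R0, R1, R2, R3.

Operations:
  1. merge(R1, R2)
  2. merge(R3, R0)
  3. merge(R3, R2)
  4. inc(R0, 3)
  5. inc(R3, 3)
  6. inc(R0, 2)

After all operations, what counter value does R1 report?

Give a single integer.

Op 1: merge R1<->R2 -> R1=(0,0,0,0) R2=(0,0,0,0)
Op 2: merge R3<->R0 -> R3=(0,0,0,0) R0=(0,0,0,0)
Op 3: merge R3<->R2 -> R3=(0,0,0,0) R2=(0,0,0,0)
Op 4: inc R0 by 3 -> R0=(3,0,0,0) value=3
Op 5: inc R3 by 3 -> R3=(0,0,0,3) value=3
Op 6: inc R0 by 2 -> R0=(5,0,0,0) value=5

Answer: 0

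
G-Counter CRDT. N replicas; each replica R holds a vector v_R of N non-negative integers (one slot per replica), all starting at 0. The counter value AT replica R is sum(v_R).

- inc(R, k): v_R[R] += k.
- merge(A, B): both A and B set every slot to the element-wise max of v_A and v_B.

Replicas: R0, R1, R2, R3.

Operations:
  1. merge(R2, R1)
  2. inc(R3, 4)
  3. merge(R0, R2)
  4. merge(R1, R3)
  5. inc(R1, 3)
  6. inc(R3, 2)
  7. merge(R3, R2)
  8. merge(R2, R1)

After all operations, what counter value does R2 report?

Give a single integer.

Op 1: merge R2<->R1 -> R2=(0,0,0,0) R1=(0,0,0,0)
Op 2: inc R3 by 4 -> R3=(0,0,0,4) value=4
Op 3: merge R0<->R2 -> R0=(0,0,0,0) R2=(0,0,0,0)
Op 4: merge R1<->R3 -> R1=(0,0,0,4) R3=(0,0,0,4)
Op 5: inc R1 by 3 -> R1=(0,3,0,4) value=7
Op 6: inc R3 by 2 -> R3=(0,0,0,6) value=6
Op 7: merge R3<->R2 -> R3=(0,0,0,6) R2=(0,0,0,6)
Op 8: merge R2<->R1 -> R2=(0,3,0,6) R1=(0,3,0,6)

Answer: 9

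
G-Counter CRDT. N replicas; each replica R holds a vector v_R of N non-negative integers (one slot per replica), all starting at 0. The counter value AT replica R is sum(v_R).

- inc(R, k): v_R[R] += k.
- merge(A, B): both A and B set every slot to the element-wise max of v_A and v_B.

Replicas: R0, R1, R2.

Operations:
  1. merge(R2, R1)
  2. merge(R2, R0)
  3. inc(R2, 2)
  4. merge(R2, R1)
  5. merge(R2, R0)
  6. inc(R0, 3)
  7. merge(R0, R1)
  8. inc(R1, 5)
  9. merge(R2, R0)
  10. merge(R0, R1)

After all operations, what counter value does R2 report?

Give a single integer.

Answer: 5

Derivation:
Op 1: merge R2<->R1 -> R2=(0,0,0) R1=(0,0,0)
Op 2: merge R2<->R0 -> R2=(0,0,0) R0=(0,0,0)
Op 3: inc R2 by 2 -> R2=(0,0,2) value=2
Op 4: merge R2<->R1 -> R2=(0,0,2) R1=(0,0,2)
Op 5: merge R2<->R0 -> R2=(0,0,2) R0=(0,0,2)
Op 6: inc R0 by 3 -> R0=(3,0,2) value=5
Op 7: merge R0<->R1 -> R0=(3,0,2) R1=(3,0,2)
Op 8: inc R1 by 5 -> R1=(3,5,2) value=10
Op 9: merge R2<->R0 -> R2=(3,0,2) R0=(3,0,2)
Op 10: merge R0<->R1 -> R0=(3,5,2) R1=(3,5,2)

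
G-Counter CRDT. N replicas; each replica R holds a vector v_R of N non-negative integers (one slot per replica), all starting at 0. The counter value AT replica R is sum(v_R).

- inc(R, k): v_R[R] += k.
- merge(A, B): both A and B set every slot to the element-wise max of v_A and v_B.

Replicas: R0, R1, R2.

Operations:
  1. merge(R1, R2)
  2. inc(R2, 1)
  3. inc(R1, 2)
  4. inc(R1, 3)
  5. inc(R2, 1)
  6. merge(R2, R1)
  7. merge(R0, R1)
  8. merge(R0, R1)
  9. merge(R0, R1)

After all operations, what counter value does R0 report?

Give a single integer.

Answer: 7

Derivation:
Op 1: merge R1<->R2 -> R1=(0,0,0) R2=(0,0,0)
Op 2: inc R2 by 1 -> R2=(0,0,1) value=1
Op 3: inc R1 by 2 -> R1=(0,2,0) value=2
Op 4: inc R1 by 3 -> R1=(0,5,0) value=5
Op 5: inc R2 by 1 -> R2=(0,0,2) value=2
Op 6: merge R2<->R1 -> R2=(0,5,2) R1=(0,5,2)
Op 7: merge R0<->R1 -> R0=(0,5,2) R1=(0,5,2)
Op 8: merge R0<->R1 -> R0=(0,5,2) R1=(0,5,2)
Op 9: merge R0<->R1 -> R0=(0,5,2) R1=(0,5,2)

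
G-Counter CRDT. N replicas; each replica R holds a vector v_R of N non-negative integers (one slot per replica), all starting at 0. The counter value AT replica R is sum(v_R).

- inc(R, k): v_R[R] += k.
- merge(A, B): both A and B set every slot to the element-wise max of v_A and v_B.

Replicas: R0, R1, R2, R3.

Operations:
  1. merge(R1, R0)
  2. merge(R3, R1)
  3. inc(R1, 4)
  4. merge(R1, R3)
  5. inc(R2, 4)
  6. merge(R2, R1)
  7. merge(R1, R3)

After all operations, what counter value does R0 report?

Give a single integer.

Op 1: merge R1<->R0 -> R1=(0,0,0,0) R0=(0,0,0,0)
Op 2: merge R3<->R1 -> R3=(0,0,0,0) R1=(0,0,0,0)
Op 3: inc R1 by 4 -> R1=(0,4,0,0) value=4
Op 4: merge R1<->R3 -> R1=(0,4,0,0) R3=(0,4,0,0)
Op 5: inc R2 by 4 -> R2=(0,0,4,0) value=4
Op 6: merge R2<->R1 -> R2=(0,4,4,0) R1=(0,4,4,0)
Op 7: merge R1<->R3 -> R1=(0,4,4,0) R3=(0,4,4,0)

Answer: 0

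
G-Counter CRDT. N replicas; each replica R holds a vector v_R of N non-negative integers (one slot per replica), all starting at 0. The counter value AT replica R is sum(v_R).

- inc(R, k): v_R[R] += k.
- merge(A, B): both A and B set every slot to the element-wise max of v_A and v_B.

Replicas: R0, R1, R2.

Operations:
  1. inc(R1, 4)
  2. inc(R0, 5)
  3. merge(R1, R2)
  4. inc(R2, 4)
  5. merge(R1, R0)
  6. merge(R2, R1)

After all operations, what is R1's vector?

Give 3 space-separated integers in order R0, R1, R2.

Op 1: inc R1 by 4 -> R1=(0,4,0) value=4
Op 2: inc R0 by 5 -> R0=(5,0,0) value=5
Op 3: merge R1<->R2 -> R1=(0,4,0) R2=(0,4,0)
Op 4: inc R2 by 4 -> R2=(0,4,4) value=8
Op 5: merge R1<->R0 -> R1=(5,4,0) R0=(5,4,0)
Op 6: merge R2<->R1 -> R2=(5,4,4) R1=(5,4,4)

Answer: 5 4 4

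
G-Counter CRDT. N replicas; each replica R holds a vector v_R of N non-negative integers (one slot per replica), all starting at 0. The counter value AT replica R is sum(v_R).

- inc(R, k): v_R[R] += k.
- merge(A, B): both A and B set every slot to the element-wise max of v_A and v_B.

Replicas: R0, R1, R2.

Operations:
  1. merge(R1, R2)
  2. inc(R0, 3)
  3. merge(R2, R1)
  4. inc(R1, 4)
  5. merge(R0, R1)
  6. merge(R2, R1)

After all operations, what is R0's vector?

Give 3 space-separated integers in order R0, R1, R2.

Op 1: merge R1<->R2 -> R1=(0,0,0) R2=(0,0,0)
Op 2: inc R0 by 3 -> R0=(3,0,0) value=3
Op 3: merge R2<->R1 -> R2=(0,0,0) R1=(0,0,0)
Op 4: inc R1 by 4 -> R1=(0,4,0) value=4
Op 5: merge R0<->R1 -> R0=(3,4,0) R1=(3,4,0)
Op 6: merge R2<->R1 -> R2=(3,4,0) R1=(3,4,0)

Answer: 3 4 0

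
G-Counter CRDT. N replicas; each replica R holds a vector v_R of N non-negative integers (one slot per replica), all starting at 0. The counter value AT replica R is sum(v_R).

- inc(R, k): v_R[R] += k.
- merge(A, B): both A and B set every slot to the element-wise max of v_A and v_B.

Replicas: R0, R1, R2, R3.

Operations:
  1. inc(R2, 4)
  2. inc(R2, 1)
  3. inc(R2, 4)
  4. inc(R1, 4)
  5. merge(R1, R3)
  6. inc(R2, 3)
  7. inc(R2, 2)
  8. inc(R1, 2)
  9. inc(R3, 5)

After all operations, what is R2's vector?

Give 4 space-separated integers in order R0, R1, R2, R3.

Answer: 0 0 14 0

Derivation:
Op 1: inc R2 by 4 -> R2=(0,0,4,0) value=4
Op 2: inc R2 by 1 -> R2=(0,0,5,0) value=5
Op 3: inc R2 by 4 -> R2=(0,0,9,0) value=9
Op 4: inc R1 by 4 -> R1=(0,4,0,0) value=4
Op 5: merge R1<->R3 -> R1=(0,4,0,0) R3=(0,4,0,0)
Op 6: inc R2 by 3 -> R2=(0,0,12,0) value=12
Op 7: inc R2 by 2 -> R2=(0,0,14,0) value=14
Op 8: inc R1 by 2 -> R1=(0,6,0,0) value=6
Op 9: inc R3 by 5 -> R3=(0,4,0,5) value=9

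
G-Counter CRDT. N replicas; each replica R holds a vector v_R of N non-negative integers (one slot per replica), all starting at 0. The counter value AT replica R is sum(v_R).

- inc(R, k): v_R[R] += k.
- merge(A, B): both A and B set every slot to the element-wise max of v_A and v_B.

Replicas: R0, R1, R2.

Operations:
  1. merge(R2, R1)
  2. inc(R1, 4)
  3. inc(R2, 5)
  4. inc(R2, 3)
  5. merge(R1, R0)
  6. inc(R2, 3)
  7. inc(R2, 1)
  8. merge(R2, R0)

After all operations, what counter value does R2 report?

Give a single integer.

Op 1: merge R2<->R1 -> R2=(0,0,0) R1=(0,0,0)
Op 2: inc R1 by 4 -> R1=(0,4,0) value=4
Op 3: inc R2 by 5 -> R2=(0,0,5) value=5
Op 4: inc R2 by 3 -> R2=(0,0,8) value=8
Op 5: merge R1<->R0 -> R1=(0,4,0) R0=(0,4,0)
Op 6: inc R2 by 3 -> R2=(0,0,11) value=11
Op 7: inc R2 by 1 -> R2=(0,0,12) value=12
Op 8: merge R2<->R0 -> R2=(0,4,12) R0=(0,4,12)

Answer: 16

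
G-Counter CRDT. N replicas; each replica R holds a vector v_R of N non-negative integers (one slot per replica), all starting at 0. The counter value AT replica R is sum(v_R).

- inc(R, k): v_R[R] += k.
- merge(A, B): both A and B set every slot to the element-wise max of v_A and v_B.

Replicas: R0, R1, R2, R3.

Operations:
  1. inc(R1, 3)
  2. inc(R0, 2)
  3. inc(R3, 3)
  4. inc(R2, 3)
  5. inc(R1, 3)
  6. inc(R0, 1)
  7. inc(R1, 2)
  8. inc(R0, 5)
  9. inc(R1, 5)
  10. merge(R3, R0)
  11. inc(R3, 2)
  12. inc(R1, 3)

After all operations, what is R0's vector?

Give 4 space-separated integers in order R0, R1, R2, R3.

Answer: 8 0 0 3

Derivation:
Op 1: inc R1 by 3 -> R1=(0,3,0,0) value=3
Op 2: inc R0 by 2 -> R0=(2,0,0,0) value=2
Op 3: inc R3 by 3 -> R3=(0,0,0,3) value=3
Op 4: inc R2 by 3 -> R2=(0,0,3,0) value=3
Op 5: inc R1 by 3 -> R1=(0,6,0,0) value=6
Op 6: inc R0 by 1 -> R0=(3,0,0,0) value=3
Op 7: inc R1 by 2 -> R1=(0,8,0,0) value=8
Op 8: inc R0 by 5 -> R0=(8,0,0,0) value=8
Op 9: inc R1 by 5 -> R1=(0,13,0,0) value=13
Op 10: merge R3<->R0 -> R3=(8,0,0,3) R0=(8,0,0,3)
Op 11: inc R3 by 2 -> R3=(8,0,0,5) value=13
Op 12: inc R1 by 3 -> R1=(0,16,0,0) value=16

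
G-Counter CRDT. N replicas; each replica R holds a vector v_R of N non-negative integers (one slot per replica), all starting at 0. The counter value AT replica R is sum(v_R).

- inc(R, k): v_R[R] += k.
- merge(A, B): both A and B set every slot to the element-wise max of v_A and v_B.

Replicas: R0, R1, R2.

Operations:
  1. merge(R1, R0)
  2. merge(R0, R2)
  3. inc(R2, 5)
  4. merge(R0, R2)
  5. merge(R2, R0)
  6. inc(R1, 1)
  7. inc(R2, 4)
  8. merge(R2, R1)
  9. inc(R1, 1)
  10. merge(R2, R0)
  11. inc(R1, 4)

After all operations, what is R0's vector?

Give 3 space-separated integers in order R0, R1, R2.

Answer: 0 1 9

Derivation:
Op 1: merge R1<->R0 -> R1=(0,0,0) R0=(0,0,0)
Op 2: merge R0<->R2 -> R0=(0,0,0) R2=(0,0,0)
Op 3: inc R2 by 5 -> R2=(0,0,5) value=5
Op 4: merge R0<->R2 -> R0=(0,0,5) R2=(0,0,5)
Op 5: merge R2<->R0 -> R2=(0,0,5) R0=(0,0,5)
Op 6: inc R1 by 1 -> R1=(0,1,0) value=1
Op 7: inc R2 by 4 -> R2=(0,0,9) value=9
Op 8: merge R2<->R1 -> R2=(0,1,9) R1=(0,1,9)
Op 9: inc R1 by 1 -> R1=(0,2,9) value=11
Op 10: merge R2<->R0 -> R2=(0,1,9) R0=(0,1,9)
Op 11: inc R1 by 4 -> R1=(0,6,9) value=15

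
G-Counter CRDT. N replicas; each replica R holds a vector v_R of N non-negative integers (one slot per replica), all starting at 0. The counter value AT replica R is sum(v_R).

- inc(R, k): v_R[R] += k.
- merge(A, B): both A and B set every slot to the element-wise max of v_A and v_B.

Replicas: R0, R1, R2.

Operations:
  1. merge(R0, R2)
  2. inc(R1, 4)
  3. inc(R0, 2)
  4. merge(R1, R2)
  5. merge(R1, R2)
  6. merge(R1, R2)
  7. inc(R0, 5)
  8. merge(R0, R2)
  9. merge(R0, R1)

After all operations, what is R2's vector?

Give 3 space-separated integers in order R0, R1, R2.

Op 1: merge R0<->R2 -> R0=(0,0,0) R2=(0,0,0)
Op 2: inc R1 by 4 -> R1=(0,4,0) value=4
Op 3: inc R0 by 2 -> R0=(2,0,0) value=2
Op 4: merge R1<->R2 -> R1=(0,4,0) R2=(0,4,0)
Op 5: merge R1<->R2 -> R1=(0,4,0) R2=(0,4,0)
Op 6: merge R1<->R2 -> R1=(0,4,0) R2=(0,4,0)
Op 7: inc R0 by 5 -> R0=(7,0,0) value=7
Op 8: merge R0<->R2 -> R0=(7,4,0) R2=(7,4,0)
Op 9: merge R0<->R1 -> R0=(7,4,0) R1=(7,4,0)

Answer: 7 4 0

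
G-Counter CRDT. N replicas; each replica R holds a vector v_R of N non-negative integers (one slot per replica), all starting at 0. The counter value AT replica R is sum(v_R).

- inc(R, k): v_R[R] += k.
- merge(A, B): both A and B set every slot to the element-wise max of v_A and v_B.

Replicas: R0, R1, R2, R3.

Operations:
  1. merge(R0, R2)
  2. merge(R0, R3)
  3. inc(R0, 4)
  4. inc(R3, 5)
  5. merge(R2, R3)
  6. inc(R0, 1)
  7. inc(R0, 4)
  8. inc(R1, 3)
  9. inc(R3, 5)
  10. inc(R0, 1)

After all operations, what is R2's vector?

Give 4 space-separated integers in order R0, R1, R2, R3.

Op 1: merge R0<->R2 -> R0=(0,0,0,0) R2=(0,0,0,0)
Op 2: merge R0<->R3 -> R0=(0,0,0,0) R3=(0,0,0,0)
Op 3: inc R0 by 4 -> R0=(4,0,0,0) value=4
Op 4: inc R3 by 5 -> R3=(0,0,0,5) value=5
Op 5: merge R2<->R3 -> R2=(0,0,0,5) R3=(0,0,0,5)
Op 6: inc R0 by 1 -> R0=(5,0,0,0) value=5
Op 7: inc R0 by 4 -> R0=(9,0,0,0) value=9
Op 8: inc R1 by 3 -> R1=(0,3,0,0) value=3
Op 9: inc R3 by 5 -> R3=(0,0,0,10) value=10
Op 10: inc R0 by 1 -> R0=(10,0,0,0) value=10

Answer: 0 0 0 5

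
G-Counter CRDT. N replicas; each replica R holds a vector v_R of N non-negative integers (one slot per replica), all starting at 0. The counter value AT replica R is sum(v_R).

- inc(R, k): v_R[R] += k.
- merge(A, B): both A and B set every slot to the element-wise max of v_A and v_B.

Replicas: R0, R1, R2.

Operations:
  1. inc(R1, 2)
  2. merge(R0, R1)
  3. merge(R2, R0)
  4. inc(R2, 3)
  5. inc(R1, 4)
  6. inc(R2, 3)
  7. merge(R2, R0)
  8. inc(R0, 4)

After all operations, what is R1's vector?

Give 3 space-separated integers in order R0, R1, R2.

Answer: 0 6 0

Derivation:
Op 1: inc R1 by 2 -> R1=(0,2,0) value=2
Op 2: merge R0<->R1 -> R0=(0,2,0) R1=(0,2,0)
Op 3: merge R2<->R0 -> R2=(0,2,0) R0=(0,2,0)
Op 4: inc R2 by 3 -> R2=(0,2,3) value=5
Op 5: inc R1 by 4 -> R1=(0,6,0) value=6
Op 6: inc R2 by 3 -> R2=(0,2,6) value=8
Op 7: merge R2<->R0 -> R2=(0,2,6) R0=(0,2,6)
Op 8: inc R0 by 4 -> R0=(4,2,6) value=12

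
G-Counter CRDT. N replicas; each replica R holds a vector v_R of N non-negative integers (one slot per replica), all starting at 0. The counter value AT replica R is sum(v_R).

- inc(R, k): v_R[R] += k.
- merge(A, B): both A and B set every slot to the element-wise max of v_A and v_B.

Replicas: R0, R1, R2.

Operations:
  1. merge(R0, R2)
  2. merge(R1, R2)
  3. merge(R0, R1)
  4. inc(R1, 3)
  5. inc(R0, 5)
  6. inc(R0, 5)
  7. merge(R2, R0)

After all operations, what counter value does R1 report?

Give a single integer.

Answer: 3

Derivation:
Op 1: merge R0<->R2 -> R0=(0,0,0) R2=(0,0,0)
Op 2: merge R1<->R2 -> R1=(0,0,0) R2=(0,0,0)
Op 3: merge R0<->R1 -> R0=(0,0,0) R1=(0,0,0)
Op 4: inc R1 by 3 -> R1=(0,3,0) value=3
Op 5: inc R0 by 5 -> R0=(5,0,0) value=5
Op 6: inc R0 by 5 -> R0=(10,0,0) value=10
Op 7: merge R2<->R0 -> R2=(10,0,0) R0=(10,0,0)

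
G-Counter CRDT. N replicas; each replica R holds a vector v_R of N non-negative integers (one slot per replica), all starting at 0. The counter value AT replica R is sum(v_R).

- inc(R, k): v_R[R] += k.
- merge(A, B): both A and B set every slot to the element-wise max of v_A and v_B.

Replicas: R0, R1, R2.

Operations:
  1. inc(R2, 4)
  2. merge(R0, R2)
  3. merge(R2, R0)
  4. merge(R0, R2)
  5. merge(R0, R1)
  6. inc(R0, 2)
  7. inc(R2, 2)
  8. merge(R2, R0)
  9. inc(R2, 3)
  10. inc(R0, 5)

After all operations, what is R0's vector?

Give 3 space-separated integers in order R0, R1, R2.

Answer: 7 0 6

Derivation:
Op 1: inc R2 by 4 -> R2=(0,0,4) value=4
Op 2: merge R0<->R2 -> R0=(0,0,4) R2=(0,0,4)
Op 3: merge R2<->R0 -> R2=(0,0,4) R0=(0,0,4)
Op 4: merge R0<->R2 -> R0=(0,0,4) R2=(0,0,4)
Op 5: merge R0<->R1 -> R0=(0,0,4) R1=(0,0,4)
Op 6: inc R0 by 2 -> R0=(2,0,4) value=6
Op 7: inc R2 by 2 -> R2=(0,0,6) value=6
Op 8: merge R2<->R0 -> R2=(2,0,6) R0=(2,0,6)
Op 9: inc R2 by 3 -> R2=(2,0,9) value=11
Op 10: inc R0 by 5 -> R0=(7,0,6) value=13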